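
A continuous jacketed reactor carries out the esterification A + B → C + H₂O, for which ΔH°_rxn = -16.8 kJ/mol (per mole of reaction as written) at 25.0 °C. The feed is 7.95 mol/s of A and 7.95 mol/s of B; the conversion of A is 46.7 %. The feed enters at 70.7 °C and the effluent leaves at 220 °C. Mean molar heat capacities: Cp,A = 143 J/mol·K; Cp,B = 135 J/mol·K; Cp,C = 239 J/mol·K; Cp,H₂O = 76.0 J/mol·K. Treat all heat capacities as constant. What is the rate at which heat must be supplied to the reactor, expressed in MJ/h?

Extent of reaction ξ = 0.467 × 7.95 = 3.7127 mol/s
Reaction term: ξ·ΔH°_rxn = 3.7127 × -16.8 = -62.373 kJ/s
Sensible, feed 70.7→25 °C: -101 kJ/s
Outlet flows (mol/s): A 4.2373, B 4.2373, C 3.7127, H₂O 3.7127
Sensible, products 25→220 °C: 457.76 kJ/s
Q = ΔH = 294.38 kJ/s = 294.38 kW
Heat supplied = 1059.8 MJ/h

Q_in = 1060 MJ/h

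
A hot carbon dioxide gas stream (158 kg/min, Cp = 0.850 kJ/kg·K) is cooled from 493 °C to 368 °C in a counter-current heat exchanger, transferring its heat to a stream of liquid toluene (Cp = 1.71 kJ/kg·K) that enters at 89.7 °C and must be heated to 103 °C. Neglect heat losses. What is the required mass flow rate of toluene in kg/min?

Heat released by hot stream: Q = 158 × 0.850 × (493 − 368) = 16787 kJ/min
Energy balance on cold side (adiabatic exchanger): Q = ṁ_c·Cp_c·(T_c,out − T_c,in)
ṁ_c = 16787 / [1.71 × (103 − 89.7)] = 738.14 kg/min

ṁ_c = 738 kg/min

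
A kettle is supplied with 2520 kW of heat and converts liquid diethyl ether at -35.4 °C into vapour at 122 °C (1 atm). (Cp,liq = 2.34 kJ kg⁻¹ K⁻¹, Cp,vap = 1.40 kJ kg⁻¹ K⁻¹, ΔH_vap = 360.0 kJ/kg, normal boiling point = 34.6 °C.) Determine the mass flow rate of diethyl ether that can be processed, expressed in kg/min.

ṁ = 234 kg/min

Δh = 2.34×(34.6−-35.4) + 360.0 + 1.40×(122−34.6) = 646.16 kJ/kg
Q = 2520 kW = 2520 kJ/s = 151200 kJ/min
ṁ = Q/Δh = 151200 / 646.16 = 234 kg/min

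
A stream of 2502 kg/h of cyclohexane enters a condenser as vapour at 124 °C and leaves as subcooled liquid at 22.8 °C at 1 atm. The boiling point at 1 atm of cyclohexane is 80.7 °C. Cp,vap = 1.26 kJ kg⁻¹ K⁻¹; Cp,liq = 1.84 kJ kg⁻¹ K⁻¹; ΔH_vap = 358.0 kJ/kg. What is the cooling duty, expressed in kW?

vapour 124→80.7 °C: -54.558 kJ/kg
condensation at 80.7 °C: -358 kJ/kg
liquid 80.7→22.8 °C: -106.54 kJ/kg
Δh = -54.558 + -358 + -106.54 = -519.09 kJ/kg
Q = ṁ·Δh = 2502 kg/h × -519.09 kJ/kg = -1.2988e+06 kJ/h
|Q| = 360.77 kW

Q_c = 361 kW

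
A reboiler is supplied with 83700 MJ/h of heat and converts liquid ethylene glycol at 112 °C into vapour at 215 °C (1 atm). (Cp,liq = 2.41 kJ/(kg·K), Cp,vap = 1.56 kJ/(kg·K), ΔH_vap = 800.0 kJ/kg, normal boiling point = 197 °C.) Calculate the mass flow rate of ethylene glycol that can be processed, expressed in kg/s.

Δh = 2.41×(197−112) + 800.0 + 1.56×(215−197) = 1032.9 kJ/kg
Q = 83700 MJ/h = 23250 kJ/s = 23250 kJ/s
ṁ = Q/Δh = 23250 / 1032.9 = 22.509 kg/s

ṁ = 22.5 kg/s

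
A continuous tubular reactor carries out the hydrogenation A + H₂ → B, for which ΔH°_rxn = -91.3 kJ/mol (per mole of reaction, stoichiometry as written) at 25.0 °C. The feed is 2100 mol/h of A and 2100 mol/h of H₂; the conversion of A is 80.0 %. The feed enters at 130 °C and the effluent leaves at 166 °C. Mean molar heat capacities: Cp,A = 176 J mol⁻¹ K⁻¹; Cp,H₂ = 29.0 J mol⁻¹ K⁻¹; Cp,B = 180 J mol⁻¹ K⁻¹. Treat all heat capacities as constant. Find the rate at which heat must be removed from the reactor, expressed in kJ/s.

Q_out = 39.9 kJ/s

Extent of reaction ξ = 0.800 × 2100 = 1680 mol/h
Reaction term: ξ·ΔH°_rxn = 1680 × -91.3 = -153380 kJ/h
Sensible, feed 130→25 °C: -45202 kJ/h
Outlet flows (mol/h): A 420, H₂ 420, B 1680
Sensible, products 25→166 °C: 54778 kJ/h
Q = ΔH = -143810 kJ/h = -39.947 kW
Heat removed = 39.947 kJ/s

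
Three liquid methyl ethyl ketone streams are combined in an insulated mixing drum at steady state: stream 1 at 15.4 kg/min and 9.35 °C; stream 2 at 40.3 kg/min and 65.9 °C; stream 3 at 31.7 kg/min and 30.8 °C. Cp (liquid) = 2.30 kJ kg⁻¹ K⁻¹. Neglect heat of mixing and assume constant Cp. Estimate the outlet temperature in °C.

T_out = 43.2 °C

Energy balance with Q = 0: Σ ṁᵢCp,ᵢ(T_out − Tᵢ) = 0
T_out = Σ ṁᵢCp,ᵢTᵢ / Σ ṁᵢCp,ᵢ
      = 8685.1 / 201.02 = 43.205 °C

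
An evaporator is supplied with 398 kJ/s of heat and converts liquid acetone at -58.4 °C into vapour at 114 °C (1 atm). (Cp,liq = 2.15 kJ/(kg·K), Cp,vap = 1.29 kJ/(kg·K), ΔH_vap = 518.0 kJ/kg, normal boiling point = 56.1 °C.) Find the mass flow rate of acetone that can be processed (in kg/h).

ṁ = 1710 kg/h

Δh = 2.15×(56.1−-58.4) + 518.0 + 1.29×(114−56.1) = 838.87 kJ/kg
Q = 398 kJ/s = 398 kJ/s = 1.4328e+06 kJ/h
ṁ = Q/Δh = 1.4328e+06 / 838.87 = 1708 kg/h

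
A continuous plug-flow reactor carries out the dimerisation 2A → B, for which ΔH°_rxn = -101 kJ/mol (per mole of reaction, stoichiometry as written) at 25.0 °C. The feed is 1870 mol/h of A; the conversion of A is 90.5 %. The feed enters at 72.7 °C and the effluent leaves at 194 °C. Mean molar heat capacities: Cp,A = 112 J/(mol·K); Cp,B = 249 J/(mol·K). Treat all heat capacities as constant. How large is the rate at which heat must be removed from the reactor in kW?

Extent of reaction ξ = 0.905 × 1870 / 2 = 846.18 mol/h
Reaction term: ξ·ΔH°_rxn = 846.18 × -101 = -85464 kJ/h
Sensible, feed 72.7→25 °C: -9990.3 kJ/h
Outlet flows (mol/h): A 177.65, B 846.18
Sensible, products 25→194 °C: 38970 kJ/h
Q = ΔH = -56484 kJ/h = -15.69 kW
Heat removed = 15.69 kW

Q_out = 15.7 kW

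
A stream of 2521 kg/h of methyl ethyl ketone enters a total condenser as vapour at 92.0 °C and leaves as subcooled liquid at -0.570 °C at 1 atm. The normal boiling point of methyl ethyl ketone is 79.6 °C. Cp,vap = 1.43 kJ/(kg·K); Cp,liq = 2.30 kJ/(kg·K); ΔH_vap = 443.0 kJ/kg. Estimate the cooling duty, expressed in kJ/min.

Q_c = 27100 kJ/min

vapour 92.0→79.6 °C: -17.732 kJ/kg
condensation at 79.6 °C: -443 kJ/kg
liquid 79.6→-0.570 °C: -184.39 kJ/kg
Δh = -17.732 + -443 + -184.39 = -645.12 kJ/kg
Q = ṁ·Δh = 2521 kg/h × -645.12 kJ/kg = -1.6264e+06 kJ/h
|Q| = 451.77 kW = 27106 kJ/min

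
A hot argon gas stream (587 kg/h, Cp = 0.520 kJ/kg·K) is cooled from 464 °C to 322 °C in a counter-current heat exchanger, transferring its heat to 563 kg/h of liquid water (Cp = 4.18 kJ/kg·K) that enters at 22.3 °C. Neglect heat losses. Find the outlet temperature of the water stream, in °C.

Heat released by hot stream: Q = 587 × 0.520 × (464 − 322) = 43344 kJ/h
Energy balance on cold side (adiabatic exchanger): Q = ṁ_c·Cp_c·(T_c,out − T_c,in)
T_c,out = 22.3 + 43344/(563 × 4.18) = 40.718 °C

T_c,out = 40.7 °C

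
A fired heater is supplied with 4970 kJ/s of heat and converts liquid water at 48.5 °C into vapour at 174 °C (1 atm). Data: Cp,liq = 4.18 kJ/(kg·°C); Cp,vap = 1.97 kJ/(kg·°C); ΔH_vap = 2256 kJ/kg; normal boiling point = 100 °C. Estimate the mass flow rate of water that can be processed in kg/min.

ṁ = 114 kg/min

Δh = 4.18×(100−48.5) + 2256 + 1.97×(174−100) = 2617.1 kJ/kg
Q = 4970 kJ/s = 4970 kJ/s = 298200 kJ/min
ṁ = Q/Δh = 298200 / 2617.1 = 113.95 kg/min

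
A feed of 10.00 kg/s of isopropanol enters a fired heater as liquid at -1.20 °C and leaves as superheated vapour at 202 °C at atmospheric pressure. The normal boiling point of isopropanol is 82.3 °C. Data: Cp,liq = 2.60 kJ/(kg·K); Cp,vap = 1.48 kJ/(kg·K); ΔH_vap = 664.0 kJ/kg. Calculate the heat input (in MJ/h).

liquid -1.20→82.3 °C: 217.1 kJ/kg
vaporisation at 82.3 °C: 664 kJ/kg
vapour 82.3→202 °C: 177.16 kJ/kg
Δh = 217.1 + 664 + 177.16 = 1058.3 kJ/kg
Q = ṁ·Δh = 10.00 kg/s × 1058.3 kJ/kg = 10583 kJ/s
|Q| = 10583 kW = 38097 MJ/h

Q = 38100 MJ/h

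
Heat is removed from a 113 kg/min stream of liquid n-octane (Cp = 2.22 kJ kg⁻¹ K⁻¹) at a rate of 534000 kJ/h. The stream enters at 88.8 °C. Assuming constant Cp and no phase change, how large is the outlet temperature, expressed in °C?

T_out = 53.3 °C

Q = 534000 kJ/h = 8900 kJ/min
ΔT = Q/(ṁ·Cp) = 8900/(113×2.22) = 35.478 K
T_out = 88.8 − 35.478 = 53.322 °C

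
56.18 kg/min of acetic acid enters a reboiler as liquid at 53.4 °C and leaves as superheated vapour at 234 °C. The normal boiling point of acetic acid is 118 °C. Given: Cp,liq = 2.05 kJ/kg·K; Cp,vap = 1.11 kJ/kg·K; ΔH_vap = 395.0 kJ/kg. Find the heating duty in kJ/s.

liquid 53.4→118 °C: 132.43 kJ/kg
vaporisation at 118 °C: 395 kJ/kg
vapour 118→234 °C: 128.76 kJ/kg
Δh = 132.43 + 395 + 128.76 = 656.19 kJ/kg
Q = ṁ·Δh = 56.18 kg/min × 656.19 kJ/kg = 36865 kJ/min
|Q| = 614.41 kW

Q = 614 kJ/s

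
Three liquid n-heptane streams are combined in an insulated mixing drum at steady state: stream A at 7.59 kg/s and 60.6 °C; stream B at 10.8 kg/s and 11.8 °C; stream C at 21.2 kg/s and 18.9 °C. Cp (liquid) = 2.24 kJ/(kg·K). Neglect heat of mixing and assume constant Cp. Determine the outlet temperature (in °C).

Energy balance with Q = 0: Σ ṁᵢCp,ᵢ(T_out − Tᵢ) = 0
Σ ṁᵢCp,ᵢTᵢ = 7.59×2.24×60.6 + 10.8×2.24×11.8 + 21.2×2.24×18.9 = 2213.3
Σ ṁᵢCp,ᵢ = 7.59×2.24 + 10.8×2.24 + 21.2×2.24 = 88.682
T_out = 2213.3 / 88.682 = 24.958 °C

T_out = 25.0 °C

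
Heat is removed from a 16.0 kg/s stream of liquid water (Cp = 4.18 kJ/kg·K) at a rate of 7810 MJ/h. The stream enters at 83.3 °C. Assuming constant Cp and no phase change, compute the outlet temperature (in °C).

Q = 7810 MJ/h = 2169.4 kJ/s
ΔT = Q/(ṁ·Cp) = 2169.4/(16.0×4.18) = 32.438 K
T_out = 83.3 − 32.438 = 50.862 °C

T_out = 50.9 °C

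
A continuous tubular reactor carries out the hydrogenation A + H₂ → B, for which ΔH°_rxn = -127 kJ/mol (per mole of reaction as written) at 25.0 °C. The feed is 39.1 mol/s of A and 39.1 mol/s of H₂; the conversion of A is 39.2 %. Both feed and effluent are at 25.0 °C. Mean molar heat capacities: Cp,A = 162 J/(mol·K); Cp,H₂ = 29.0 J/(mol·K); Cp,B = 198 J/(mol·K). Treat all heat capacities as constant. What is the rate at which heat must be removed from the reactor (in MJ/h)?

Extent of reaction ξ = 0.392 × 39.1 = 15.327 mol/s
Reaction term: ξ·ΔH°_rxn = 15.327 × -127 = -1946.6 kJ/s
Q = ΔH = -1946.6 kJ/s = -1946.6 kW
Heat removed = 7007.6 MJ/h

Q_out = 7010 MJ/h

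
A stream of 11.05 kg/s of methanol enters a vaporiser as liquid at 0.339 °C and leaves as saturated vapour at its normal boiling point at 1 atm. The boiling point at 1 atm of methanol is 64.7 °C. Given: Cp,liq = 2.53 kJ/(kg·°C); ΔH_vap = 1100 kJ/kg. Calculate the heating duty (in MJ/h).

Q = 50200 MJ/h

liquid 0.339→64.7 °C: 162.83 kJ/kg
vaporisation at 64.7 °C: 1100 kJ/kg
Δh = 162.83 + 1100 = 1262.8 kJ/kg
Q = ṁ·Δh = 11.05 kg/s × 1262.8 kJ/kg = 13954 kJ/s
|Q| = 13954 kW = 50236 MJ/h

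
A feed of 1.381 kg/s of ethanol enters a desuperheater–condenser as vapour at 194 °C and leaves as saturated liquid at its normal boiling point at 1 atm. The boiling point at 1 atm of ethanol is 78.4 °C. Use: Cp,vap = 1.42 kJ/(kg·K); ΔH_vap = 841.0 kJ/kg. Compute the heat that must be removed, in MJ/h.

vapour 194→78.4 °C: -164.15 kJ/kg
condensation at 78.4 °C: -841 kJ/kg
Δh = -164.15 + -841 = -1005.2 kJ/kg
Q = ṁ·Δh = 1.381 kg/s × -1005.2 kJ/kg = -1388.1 kJ/s
|Q| = 1388.1 kW = 4997.2 MJ/h

Q_c = 5000 MJ/h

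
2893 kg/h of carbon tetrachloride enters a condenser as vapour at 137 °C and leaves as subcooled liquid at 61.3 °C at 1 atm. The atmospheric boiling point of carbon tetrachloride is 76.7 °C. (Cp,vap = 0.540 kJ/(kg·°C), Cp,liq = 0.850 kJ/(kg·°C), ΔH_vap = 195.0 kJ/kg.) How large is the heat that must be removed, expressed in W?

vapour 137→76.7 °C: -32.562 kJ/kg
condensation at 76.7 °C: -195 kJ/kg
liquid 76.7→61.3 °C: -13.09 kJ/kg
Δh = -32.562 + -195 + -13.09 = -240.65 kJ/kg
Q = ṁ·Δh = 2893 kg/h × -240.65 kJ/kg = -696210 kJ/h
|Q| = 193.39 kW = 193390 W

Q_c = 193000 W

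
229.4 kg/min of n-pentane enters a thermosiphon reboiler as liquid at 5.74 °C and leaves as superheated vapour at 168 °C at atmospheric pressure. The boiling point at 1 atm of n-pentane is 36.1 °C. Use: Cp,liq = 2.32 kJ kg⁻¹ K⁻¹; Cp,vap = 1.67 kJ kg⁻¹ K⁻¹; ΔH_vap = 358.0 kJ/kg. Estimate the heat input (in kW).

Q = 2480 kW

liquid 5.74→36.1 °C: 70.435 kJ/kg
vaporisation at 36.1 °C: 358 kJ/kg
vapour 36.1→168 °C: 220.27 kJ/kg
Δh = 70.435 + 358 + 220.27 = 648.71 kJ/kg
Q = ṁ·Δh = 229.4 kg/min × 648.71 kJ/kg = 148810 kJ/min
|Q| = 2480.2 kW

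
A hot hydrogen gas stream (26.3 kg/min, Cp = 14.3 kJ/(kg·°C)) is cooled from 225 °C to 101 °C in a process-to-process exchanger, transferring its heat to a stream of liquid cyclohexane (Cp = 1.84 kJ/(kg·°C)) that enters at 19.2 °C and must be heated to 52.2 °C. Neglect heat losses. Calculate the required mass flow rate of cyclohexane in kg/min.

Heat released by hot stream: Q = 26.3 × 14.3 × (225 − 101) = 46635 kJ/min
Energy balance on cold side (adiabatic exchanger): Q = ṁ_c·Cp_c·(T_c,out − T_c,in)
ṁ_c = 46635 / [1.84 × (52.2 − 19.2)] = 768.04 kg/min

ṁ_c = 768 kg/min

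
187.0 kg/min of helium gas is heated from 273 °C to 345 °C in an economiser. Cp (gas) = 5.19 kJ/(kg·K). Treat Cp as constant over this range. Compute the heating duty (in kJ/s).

Q = ṁ·Cp·ΔT = 187.0 × 5.19 × (345 − 273) = 69878 kJ/min
Converting: 69878 / 60 s = 1164.6 kW

Q = 1160 kJ/s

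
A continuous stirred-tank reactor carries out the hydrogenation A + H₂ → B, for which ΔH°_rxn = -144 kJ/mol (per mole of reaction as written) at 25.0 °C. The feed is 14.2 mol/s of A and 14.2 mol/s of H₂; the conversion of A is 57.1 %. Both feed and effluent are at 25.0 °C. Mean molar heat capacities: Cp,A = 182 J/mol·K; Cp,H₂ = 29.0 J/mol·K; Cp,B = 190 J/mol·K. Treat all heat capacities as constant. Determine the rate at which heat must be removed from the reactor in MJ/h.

Extent of reaction ξ = 0.571 × 14.2 = 8.1082 mol/s
Reaction term: ξ·ΔH°_rxn = 8.1082 × -144 = -1167.6 kJ/s
Q = ΔH = -1167.6 kJ/s = -1167.6 kW
Heat removed = 4203.3 MJ/h

Q_out = 4200 MJ/h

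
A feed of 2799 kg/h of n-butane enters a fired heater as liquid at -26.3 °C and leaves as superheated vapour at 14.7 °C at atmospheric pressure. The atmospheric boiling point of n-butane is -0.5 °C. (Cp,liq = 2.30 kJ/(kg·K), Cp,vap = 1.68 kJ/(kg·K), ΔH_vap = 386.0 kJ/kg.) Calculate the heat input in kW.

liquid -26.3→-0.5 °C: 59.34 kJ/kg
vaporisation at -0.5 °C: 386 kJ/kg
vapour -0.5→14.7 °C: 25.536 kJ/kg
Δh = 59.34 + 386 + 25.536 = 470.88 kJ/kg
Q = ṁ·Δh = 2799 kg/h × 470.88 kJ/kg = 1.318e+06 kJ/h
|Q| = 366.11 kW

Q = 366 kW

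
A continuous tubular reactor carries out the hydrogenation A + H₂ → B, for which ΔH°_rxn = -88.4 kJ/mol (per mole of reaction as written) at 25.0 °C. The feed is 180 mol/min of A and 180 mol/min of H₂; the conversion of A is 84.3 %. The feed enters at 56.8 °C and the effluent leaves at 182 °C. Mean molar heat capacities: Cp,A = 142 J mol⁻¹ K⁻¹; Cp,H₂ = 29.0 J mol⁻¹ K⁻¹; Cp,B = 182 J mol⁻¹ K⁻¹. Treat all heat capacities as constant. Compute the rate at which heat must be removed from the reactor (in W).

Q_out = 155000 W

Extent of reaction ξ = 0.843 × 180 = 151.74 mol/min
Reaction term: ξ·ΔH°_rxn = 151.74 × -88.4 = -13414 kJ/min
Sensible, feed 56.8→25 °C: -978.8 kJ/min
Outlet flows (mol/min): A 28.26, H₂ 28.26, B 151.74
Sensible, products 25→182 °C: 5094.5 kJ/min
Q = ΔH = -9298.1 kJ/min = -154.97 kW
Heat removed = 154970 W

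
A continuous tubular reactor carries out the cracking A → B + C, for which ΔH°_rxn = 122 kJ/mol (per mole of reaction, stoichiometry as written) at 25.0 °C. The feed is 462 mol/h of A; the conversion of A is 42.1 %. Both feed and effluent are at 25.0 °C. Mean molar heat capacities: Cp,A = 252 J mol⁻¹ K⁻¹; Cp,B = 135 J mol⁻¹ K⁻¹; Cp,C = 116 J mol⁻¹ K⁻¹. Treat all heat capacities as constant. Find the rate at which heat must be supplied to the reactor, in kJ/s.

Q_in = 6.59 kJ/s

Extent of reaction ξ = 0.421 × 462 = 194.5 mol/h
Reaction term: ξ·ΔH°_rxn = 194.5 × 122 = 23729 kJ/h
Q = ΔH = 23729 kJ/h = 6.5915 kW
Heat supplied = 6.5915 kJ/s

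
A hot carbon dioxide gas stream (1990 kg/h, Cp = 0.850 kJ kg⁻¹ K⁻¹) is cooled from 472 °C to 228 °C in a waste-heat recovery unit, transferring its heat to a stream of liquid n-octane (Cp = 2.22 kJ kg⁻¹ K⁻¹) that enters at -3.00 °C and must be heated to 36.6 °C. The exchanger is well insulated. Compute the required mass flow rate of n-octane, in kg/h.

Heat released by hot stream: Q = 1990 × 0.850 × (472 − 228) = 412730 kJ/h
Energy balance on cold side (adiabatic exchanger): Q = ṁ_c·Cp_c·(T_c,out − T_c,in)
ṁ_c = 412730 / [2.22 × (36.6 − -3.00)] = 4694.8 kg/h

ṁ_c = 4690 kg/h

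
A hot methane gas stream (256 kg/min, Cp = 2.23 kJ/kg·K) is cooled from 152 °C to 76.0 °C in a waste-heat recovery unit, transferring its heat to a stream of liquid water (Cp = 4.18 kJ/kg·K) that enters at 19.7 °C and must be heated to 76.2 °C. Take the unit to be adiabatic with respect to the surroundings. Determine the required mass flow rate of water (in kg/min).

Heat released by hot stream: Q = 256 × 2.23 × (152 − 76.0) = 43387 kJ/min
Energy balance on cold side (adiabatic exchanger): Q = ṁ_c·Cp_c·(T_c,out − T_c,in)
ṁ_c = 43387 / [4.18 × (76.2 − 19.7)] = 183.71 kg/min

ṁ_c = 184 kg/min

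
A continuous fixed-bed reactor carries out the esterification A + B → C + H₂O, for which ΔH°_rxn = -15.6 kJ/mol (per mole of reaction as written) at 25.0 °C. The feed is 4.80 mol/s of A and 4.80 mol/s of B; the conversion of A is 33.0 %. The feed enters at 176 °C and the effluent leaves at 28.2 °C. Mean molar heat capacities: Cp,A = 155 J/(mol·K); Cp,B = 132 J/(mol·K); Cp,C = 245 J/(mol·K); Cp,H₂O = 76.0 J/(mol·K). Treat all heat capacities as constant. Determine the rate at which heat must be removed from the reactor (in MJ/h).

Q_out = 821 MJ/h

Extent of reaction ξ = 0.330 × 4.80 = 1.584 mol/s
Reaction term: ξ·ΔH°_rxn = 1.584 × -15.6 = -24.71 kJ/s
Sensible, feed 176→25 °C: -208.02 kJ/s
Outlet flows (mol/s): A 3.216, B 3.216, C 1.584, H₂O 1.584
Sensible, products 25→28.2 °C: 4.5807 kJ/s
Q = ΔH = -228.15 kJ/s = -228.15 kW
Heat removed = 821.33 MJ/h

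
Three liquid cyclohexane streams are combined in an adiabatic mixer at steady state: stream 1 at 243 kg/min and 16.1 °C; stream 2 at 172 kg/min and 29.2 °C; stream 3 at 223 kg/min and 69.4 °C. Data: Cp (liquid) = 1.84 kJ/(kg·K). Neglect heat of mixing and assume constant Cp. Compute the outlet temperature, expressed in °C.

Energy balance with Q = 0: Σ ṁᵢCp,ᵢ(T_out − Tᵢ) = 0
Σ ṁᵢCp,ᵢTᵢ = 243×1.84×16.1 + 172×1.84×29.2 + 223×1.84×69.4 = 44916
Σ ṁᵢCp,ᵢ = 243×1.84 + 172×1.84 + 223×1.84 = 1173.9
T_out = 44916 / 1173.9 = 38.262 °C

T_out = 38.3 °C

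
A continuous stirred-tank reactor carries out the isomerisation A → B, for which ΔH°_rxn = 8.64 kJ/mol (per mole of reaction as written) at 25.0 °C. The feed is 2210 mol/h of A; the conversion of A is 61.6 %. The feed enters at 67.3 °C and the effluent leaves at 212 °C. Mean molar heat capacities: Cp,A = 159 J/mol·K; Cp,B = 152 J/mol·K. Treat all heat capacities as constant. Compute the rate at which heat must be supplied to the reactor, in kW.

Q_in = 16.9 kW

Extent of reaction ξ = 0.616 × 2210 = 1361.4 mol/h
Reaction term: ξ·ΔH°_rxn = 1361.4 × 8.64 = 11762 kJ/h
Sensible, feed 67.3→25 °C: -14864 kJ/h
Outlet flows (mol/h): A 848.64, B 1361.4
Sensible, products 25→212 °C: 63928 kJ/h
Q = ΔH = 60826 kJ/h = 16.896 kW
Heat supplied = 16.896 kW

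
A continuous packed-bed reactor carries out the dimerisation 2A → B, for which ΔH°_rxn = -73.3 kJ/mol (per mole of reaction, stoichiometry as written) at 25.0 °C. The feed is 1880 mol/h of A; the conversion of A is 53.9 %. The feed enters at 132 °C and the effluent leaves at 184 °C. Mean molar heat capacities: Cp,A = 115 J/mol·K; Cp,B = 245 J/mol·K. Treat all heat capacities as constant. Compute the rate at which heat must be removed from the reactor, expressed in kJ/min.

Extent of reaction ξ = 0.539 × 1880 / 2 = 506.66 mol/h
Reaction term: ξ·ΔH°_rxn = 506.66 × -73.3 = -37138 kJ/h
Sensible, feed 132→25 °C: -23133 kJ/h
Outlet flows (mol/h): A 866.68, B 506.66
Sensible, products 25→184 °C: 35584 kJ/h
Q = ΔH = -24687 kJ/h = -6.8576 kW
Heat removed = 411.46 kJ/min

Q_out = 411 kJ/min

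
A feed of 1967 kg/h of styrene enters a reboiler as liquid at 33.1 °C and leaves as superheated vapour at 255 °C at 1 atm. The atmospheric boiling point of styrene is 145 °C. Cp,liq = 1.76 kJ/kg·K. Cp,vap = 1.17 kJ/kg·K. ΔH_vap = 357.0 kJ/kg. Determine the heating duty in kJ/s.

Q = 373 kJ/s

liquid 33.1→145 °C: 196.94 kJ/kg
vaporisation at 145 °C: 357 kJ/kg
vapour 145→255 °C: 128.7 kJ/kg
Δh = 196.94 + 357 + 128.7 = 682.64 kJ/kg
Q = ṁ·Δh = 1967 kg/h × 682.64 kJ/kg = 1.3428e+06 kJ/h
|Q| = 372.99 kW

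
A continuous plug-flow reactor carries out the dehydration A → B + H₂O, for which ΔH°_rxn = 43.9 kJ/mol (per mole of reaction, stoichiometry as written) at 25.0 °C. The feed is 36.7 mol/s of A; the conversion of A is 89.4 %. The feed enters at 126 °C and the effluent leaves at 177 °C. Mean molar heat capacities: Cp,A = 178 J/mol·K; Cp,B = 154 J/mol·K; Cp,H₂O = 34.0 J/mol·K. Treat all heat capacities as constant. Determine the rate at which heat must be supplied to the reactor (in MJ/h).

Q_in = 6560 MJ/h

Extent of reaction ξ = 0.894 × 36.7 = 32.81 mol/s
Reaction term: ξ·ΔH°_rxn = 32.81 × 43.9 = 1440.4 kJ/s
Sensible, feed 126→25 °C: -659.79 kJ/s
Outlet flows (mol/s): A 3.8902, B 32.81, H₂O 32.81
Sensible, products 25→177 °C: 1042.8 kJ/s
Q = ΔH = 1823.4 kJ/s = 1823.4 kW
Heat supplied = 6564.2 MJ/h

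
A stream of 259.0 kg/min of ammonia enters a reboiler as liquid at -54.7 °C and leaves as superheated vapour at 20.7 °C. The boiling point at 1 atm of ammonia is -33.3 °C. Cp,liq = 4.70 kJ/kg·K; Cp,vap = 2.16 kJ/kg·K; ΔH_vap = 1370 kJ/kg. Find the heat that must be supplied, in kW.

liquid -54.7→-33.3 °C: 100.58 kJ/kg
vaporisation at -33.3 °C: 1370 kJ/kg
vapour -33.3→20.7 °C: 116.64 kJ/kg
Δh = 100.58 + 1370 + 116.64 = 1587.2 kJ/kg
Q = ṁ·Δh = 259.0 kg/min × 1587.2 kJ/kg = 411090 kJ/min
|Q| = 6851.5 kW

Q = 6850 kW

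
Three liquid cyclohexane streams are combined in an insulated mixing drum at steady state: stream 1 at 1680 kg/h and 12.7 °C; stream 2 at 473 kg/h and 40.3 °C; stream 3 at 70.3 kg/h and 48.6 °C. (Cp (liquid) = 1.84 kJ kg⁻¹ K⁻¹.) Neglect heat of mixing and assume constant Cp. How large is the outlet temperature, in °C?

T_out = 19.7 °C

Energy balance with Q = 0: Σ ṁᵢCp,ᵢ(T_out − Tᵢ) = 0
Σ ṁᵢCp,ᵢTᵢ = 1680×1.84×12.7 + 473×1.84×40.3 + 70.3×1.84×48.6 = 80619
Σ ṁᵢCp,ᵢ = 1680×1.84 + 473×1.84 + 70.3×1.84 = 4090.9
T_out = 80619 / 4090.9 = 19.707 °C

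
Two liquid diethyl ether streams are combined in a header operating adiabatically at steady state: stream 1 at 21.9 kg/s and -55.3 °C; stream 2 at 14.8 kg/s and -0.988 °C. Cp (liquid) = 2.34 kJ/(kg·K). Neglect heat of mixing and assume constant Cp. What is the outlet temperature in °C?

T_out = -33.4 °C

Energy balance with Q = 0: Σ ṁᵢCp,ᵢ(T_out − Tᵢ) = 0
Σ ṁᵢCp,ᵢTᵢ = 21.9×2.34×-55.3 + 14.8×2.34×-0.988 = -2868.1
Σ ṁᵢCp,ᵢ = 21.9×2.34 + 14.8×2.34 = 85.878
T_out = -2868.1 / 85.878 = -33.398 °C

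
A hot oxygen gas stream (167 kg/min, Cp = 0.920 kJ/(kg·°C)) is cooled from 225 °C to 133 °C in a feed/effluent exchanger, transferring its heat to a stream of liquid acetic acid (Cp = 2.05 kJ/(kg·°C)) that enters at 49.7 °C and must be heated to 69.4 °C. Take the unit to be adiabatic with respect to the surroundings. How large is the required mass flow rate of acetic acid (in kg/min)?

Heat released by hot stream: Q = 167 × 0.920 × (225 − 133) = 14135 kJ/min
Energy balance on cold side (adiabatic exchanger): Q = ṁ_c·Cp_c·(T_c,out − T_c,in)
ṁ_c = 14135 / [2.05 × (69.4 − 49.7)] = 350 kg/min

ṁ_c = 350 kg/min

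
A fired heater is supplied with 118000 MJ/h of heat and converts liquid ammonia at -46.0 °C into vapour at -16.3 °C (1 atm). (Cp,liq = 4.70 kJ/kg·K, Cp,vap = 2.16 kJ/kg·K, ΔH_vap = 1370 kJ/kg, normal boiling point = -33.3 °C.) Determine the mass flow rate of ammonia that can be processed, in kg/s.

Δh = 4.70×(-33.3−-46.0) + 1370 + 2.16×(-16.3−-33.3) = 1466.4 kJ/kg
Q = 118000 MJ/h = 32778 kJ/s = 32778 kJ/s
ṁ = Q/Δh = 32778 / 1466.4 = 22.352 kg/s

ṁ = 22.4 kg/s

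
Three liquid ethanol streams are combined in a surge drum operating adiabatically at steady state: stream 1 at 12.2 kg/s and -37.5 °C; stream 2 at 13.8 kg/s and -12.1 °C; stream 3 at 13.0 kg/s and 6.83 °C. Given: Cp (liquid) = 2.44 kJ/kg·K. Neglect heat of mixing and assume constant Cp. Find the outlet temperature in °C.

T_out = -13.7 °C

Energy balance with Q = 0: Σ ṁᵢCp,ᵢ(T_out − Tᵢ) = 0
Σ ṁᵢCp,ᵢTᵢ = 12.2×2.44×-37.5 + 13.8×2.44×-12.1 + 13.0×2.44×6.83 = -1307.1
Σ ṁᵢCp,ᵢ = 12.2×2.44 + 13.8×2.44 + 13.0×2.44 = 95.16
T_out = -1307.1 / 95.16 = -13.736 °C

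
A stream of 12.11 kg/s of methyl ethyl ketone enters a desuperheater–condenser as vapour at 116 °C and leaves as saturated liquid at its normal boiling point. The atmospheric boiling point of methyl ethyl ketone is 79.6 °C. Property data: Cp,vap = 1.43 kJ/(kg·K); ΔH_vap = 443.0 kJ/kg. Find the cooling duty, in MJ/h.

vapour 116→79.6 °C: -52.052 kJ/kg
condensation at 79.6 °C: -443 kJ/kg
Δh = -52.052 + -443 = -495.05 kJ/kg
Q = ṁ·Δh = 12.11 kg/s × -495.05 kJ/kg = -5995.1 kJ/s
|Q| = 5995.1 kW = 21582 MJ/h

Q_c = 21600 MJ/h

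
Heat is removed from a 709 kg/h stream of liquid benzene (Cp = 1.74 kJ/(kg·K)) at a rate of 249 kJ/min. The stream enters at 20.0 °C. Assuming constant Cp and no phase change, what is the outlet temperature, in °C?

Q = 249 kJ/min = 14940 kJ/h
ΔT = Q/(ṁ·Cp) = 14940/(709×1.74) = 12.11 K
T_out = 20.0 − 12.11 = 7.8897 °C

T_out = 7.89 °C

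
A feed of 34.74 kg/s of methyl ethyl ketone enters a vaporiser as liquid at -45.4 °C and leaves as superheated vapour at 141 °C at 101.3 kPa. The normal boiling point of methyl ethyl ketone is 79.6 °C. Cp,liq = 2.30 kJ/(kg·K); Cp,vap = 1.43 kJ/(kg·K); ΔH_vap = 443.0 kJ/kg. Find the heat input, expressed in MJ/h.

Q = 102000 MJ/h

liquid -45.4→79.6 °C: 287.5 kJ/kg
vaporisation at 79.6 °C: 443 kJ/kg
vapour 79.6→141 °C: 87.802 kJ/kg
Δh = 287.5 + 443 + 87.802 = 818.3 kJ/kg
Q = ṁ·Δh = 34.74 kg/s × 818.3 kJ/kg = 28428 kJ/s
|Q| = 28428 kW = 102340 MJ/h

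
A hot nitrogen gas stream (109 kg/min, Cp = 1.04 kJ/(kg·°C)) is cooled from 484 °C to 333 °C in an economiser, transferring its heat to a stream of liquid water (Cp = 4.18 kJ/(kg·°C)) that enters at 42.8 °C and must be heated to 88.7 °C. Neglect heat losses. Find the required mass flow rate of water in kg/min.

Heat released by hot stream: Q = 109 × 1.04 × (484 − 333) = 17117 kJ/min
Energy balance on cold side (adiabatic exchanger): Q = ṁ_c·Cp_c·(T_c,out − T_c,in)
ṁ_c = 17117 / [4.18 × (88.7 − 42.8)] = 89.217 kg/min

ṁ_c = 89.2 kg/min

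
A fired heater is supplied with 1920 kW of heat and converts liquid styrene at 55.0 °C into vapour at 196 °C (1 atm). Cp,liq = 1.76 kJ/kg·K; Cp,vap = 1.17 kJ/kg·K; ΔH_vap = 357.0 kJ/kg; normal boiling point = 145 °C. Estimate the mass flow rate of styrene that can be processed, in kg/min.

ṁ = 200 kg/min

Δh = 1.76×(145−55.0) + 357.0 + 1.17×(196−145) = 575.07 kJ/kg
Q = 1920 kW = 1920 kJ/s = 115200 kJ/min
ṁ = Q/Δh = 115200 / 575.07 = 200.32 kg/min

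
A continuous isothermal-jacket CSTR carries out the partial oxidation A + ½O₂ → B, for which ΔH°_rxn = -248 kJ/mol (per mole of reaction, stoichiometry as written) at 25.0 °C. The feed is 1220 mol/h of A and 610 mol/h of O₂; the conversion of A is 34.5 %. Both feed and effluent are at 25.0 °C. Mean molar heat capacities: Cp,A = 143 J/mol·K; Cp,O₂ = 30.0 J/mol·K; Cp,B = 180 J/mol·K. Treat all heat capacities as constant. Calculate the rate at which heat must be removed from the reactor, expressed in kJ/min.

Extent of reaction ξ = 0.345 × 1220 = 420.9 mol/h
Reaction term: ξ·ΔH°_rxn = 420.9 × -248 = -104380 kJ/h
Q = ΔH = -104380 kJ/h = -28.995 kW
Heat removed = 1739.7 kJ/min

Q_out = 1740 kJ/min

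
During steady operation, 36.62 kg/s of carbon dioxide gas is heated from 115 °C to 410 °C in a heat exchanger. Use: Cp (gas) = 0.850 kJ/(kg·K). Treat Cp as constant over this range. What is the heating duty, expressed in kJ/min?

Q = 551000 kJ/min

Q = ṁ·Cp·ΔT = 36.62 × 0.850 × (410 − 115) = 9182.5 kJ/s
Heating duty = 550950 kJ/min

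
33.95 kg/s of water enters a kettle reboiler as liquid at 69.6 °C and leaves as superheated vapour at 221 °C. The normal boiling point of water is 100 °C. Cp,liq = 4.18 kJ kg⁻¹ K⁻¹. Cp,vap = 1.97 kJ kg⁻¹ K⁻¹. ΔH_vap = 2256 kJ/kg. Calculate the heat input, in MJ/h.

liquid 69.6→100 °C: 127.07 kJ/kg
vaporisation at 100 °C: 2256 kJ/kg
vapour 100→221 °C: 238.37 kJ/kg
Δh = 127.07 + 2256 + 238.37 = 2621.4 kJ/kg
Q = ṁ·Δh = 33.95 kg/s × 2621.4 kJ/kg = 88998 kJ/s
|Q| = 88998 kW = 320390 MJ/h

Q = 320000 MJ/h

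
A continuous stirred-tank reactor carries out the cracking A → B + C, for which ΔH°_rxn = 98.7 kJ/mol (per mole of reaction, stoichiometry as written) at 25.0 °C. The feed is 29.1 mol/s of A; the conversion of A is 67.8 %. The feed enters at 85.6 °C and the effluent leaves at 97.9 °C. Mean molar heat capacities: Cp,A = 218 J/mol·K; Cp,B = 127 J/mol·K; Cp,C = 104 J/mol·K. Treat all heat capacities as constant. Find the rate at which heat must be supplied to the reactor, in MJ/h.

Q_in = 7360 MJ/h

Extent of reaction ξ = 0.678 × 29.1 = 19.73 mol/s
Reaction term: ξ·ΔH°_rxn = 19.73 × 98.7 = 1947.3 kJ/s
Sensible, feed 85.6→25 °C: -384.43 kJ/s
Outlet flows (mol/s): A 9.3702, B 19.73, C 19.73
Sensible, products 25→97.9 °C: 481.16 kJ/s
Q = ΔH = 2044.1 kJ/s = 2044.1 kW
Heat supplied = 7358.6 MJ/h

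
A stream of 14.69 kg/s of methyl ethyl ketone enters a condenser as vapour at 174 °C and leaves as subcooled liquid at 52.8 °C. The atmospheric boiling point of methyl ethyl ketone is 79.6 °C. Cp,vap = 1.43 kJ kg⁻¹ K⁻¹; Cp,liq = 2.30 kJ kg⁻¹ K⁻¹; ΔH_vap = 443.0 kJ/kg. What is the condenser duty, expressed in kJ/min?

vapour 174→79.6 °C: -134.99 kJ/kg
condensation at 79.6 °C: -443 kJ/kg
liquid 79.6→52.8 °C: -61.64 kJ/kg
Δh = -134.99 + -443 + -61.64 = -639.63 kJ/kg
Q = ṁ·Δh = 14.69 kg/s × -639.63 kJ/kg = -9396.2 kJ/s
|Q| = 9396.2 kW = 563770 kJ/min

Q_c = 564000 kJ/min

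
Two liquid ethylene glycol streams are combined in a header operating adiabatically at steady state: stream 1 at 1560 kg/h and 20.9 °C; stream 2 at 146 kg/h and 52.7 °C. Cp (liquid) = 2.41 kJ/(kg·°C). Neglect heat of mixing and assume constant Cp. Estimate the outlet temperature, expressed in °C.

T_out = 23.6 °C

Energy balance with Q = 0: Σ ṁᵢCp,ᵢ(T_out − Tᵢ) = 0
Σ ṁᵢCp,ᵢTᵢ = 1560×2.41×20.9 + 146×2.41×52.7 = 97119
Σ ṁᵢCp,ᵢ = 1560×2.41 + 146×2.41 = 4111.5
T_out = 97119 / 4111.5 = 23.621 °C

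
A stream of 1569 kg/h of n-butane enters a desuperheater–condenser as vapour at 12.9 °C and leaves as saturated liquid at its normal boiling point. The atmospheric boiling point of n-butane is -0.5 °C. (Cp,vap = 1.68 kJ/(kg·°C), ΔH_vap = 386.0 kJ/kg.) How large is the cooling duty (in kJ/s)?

vapour 12.9→-0.5 °C: -22.512 kJ/kg
condensation at -0.5 °C: -386 kJ/kg
Δh = -22.512 + -386 = -408.51 kJ/kg
Q = ṁ·Δh = 1569 kg/h × -408.51 kJ/kg = -640960 kJ/h
|Q| = 178.04 kW

Q_c = 178 kJ/s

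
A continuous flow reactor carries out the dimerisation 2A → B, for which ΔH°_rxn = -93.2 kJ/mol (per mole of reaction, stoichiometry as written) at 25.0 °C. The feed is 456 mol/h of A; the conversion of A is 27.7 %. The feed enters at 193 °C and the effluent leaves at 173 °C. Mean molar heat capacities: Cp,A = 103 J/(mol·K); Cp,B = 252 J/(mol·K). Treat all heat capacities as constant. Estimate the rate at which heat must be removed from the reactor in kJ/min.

Q_out = 107 kJ/min

Extent of reaction ξ = 0.277 × 456 / 2 = 63.156 mol/h
Reaction term: ξ·ΔH°_rxn = 63.156 × -93.2 = -5886.1 kJ/h
Sensible, feed 193→25 °C: -7890.6 kJ/h
Outlet flows (mol/h): A 329.69, B 63.156
Sensible, products 25→173 °C: 7381.2 kJ/h
Q = ΔH = -6395.5 kJ/h = -1.7765 kW
Heat removed = 106.59 kJ/min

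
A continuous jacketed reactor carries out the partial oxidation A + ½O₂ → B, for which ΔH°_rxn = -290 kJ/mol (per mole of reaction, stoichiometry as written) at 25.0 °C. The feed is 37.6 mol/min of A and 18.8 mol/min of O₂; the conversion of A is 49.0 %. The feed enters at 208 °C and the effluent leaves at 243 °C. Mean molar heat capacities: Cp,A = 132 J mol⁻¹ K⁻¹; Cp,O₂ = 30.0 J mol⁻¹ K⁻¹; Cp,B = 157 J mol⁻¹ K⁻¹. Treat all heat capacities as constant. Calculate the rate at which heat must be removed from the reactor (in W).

Q_out = 85200 W

Extent of reaction ξ = 0.490 × 37.6 = 18.424 mol/min
Reaction term: ξ·ΔH°_rxn = 18.424 × -290 = -5343 kJ/min
Sensible, feed 208→25 °C: -1011.5 kJ/min
Outlet flows (mol/min): A 19.176, O₂ 9.588, B 18.424
Sensible, products 25→243 °C: 1245.1 kJ/min
Q = ΔH = -5109.3 kJ/min = -85.156 kW
Heat removed = 85156 W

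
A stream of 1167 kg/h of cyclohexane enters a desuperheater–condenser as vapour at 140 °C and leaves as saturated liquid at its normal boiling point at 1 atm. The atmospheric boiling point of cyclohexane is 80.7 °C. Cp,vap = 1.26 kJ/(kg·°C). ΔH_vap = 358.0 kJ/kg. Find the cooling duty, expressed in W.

Q_c = 140000 W

vapour 140→80.7 °C: -74.718 kJ/kg
condensation at 80.7 °C: -358 kJ/kg
Δh = -74.718 + -358 = -432.72 kJ/kg
Q = ṁ·Δh = 1167 kg/h × -432.72 kJ/kg = -504980 kJ/h
|Q| = 140.27 kW = 140270 W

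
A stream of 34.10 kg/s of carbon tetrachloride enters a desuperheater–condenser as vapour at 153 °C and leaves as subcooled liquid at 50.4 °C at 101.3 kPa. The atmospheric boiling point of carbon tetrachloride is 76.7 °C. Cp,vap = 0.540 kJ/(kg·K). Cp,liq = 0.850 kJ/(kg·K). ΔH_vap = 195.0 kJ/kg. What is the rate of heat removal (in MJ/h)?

Q_c = 31700 MJ/h

vapour 153→76.7 °C: -41.202 kJ/kg
condensation at 76.7 °C: -195 kJ/kg
liquid 76.7→50.4 °C: -22.355 kJ/kg
Δh = -41.202 + -195 + -22.355 = -258.56 kJ/kg
Q = ṁ·Δh = 34.10 kg/s × -258.56 kJ/kg = -8816.8 kJ/s
|Q| = 8816.8 kW = 31740 MJ/h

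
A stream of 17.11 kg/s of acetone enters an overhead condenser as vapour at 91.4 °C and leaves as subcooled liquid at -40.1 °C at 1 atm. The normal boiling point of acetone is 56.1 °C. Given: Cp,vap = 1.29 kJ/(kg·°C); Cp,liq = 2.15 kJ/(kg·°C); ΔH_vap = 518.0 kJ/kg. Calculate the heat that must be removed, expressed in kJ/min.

Q_c = 791000 kJ/min

vapour 91.4→56.1 °C: -45.537 kJ/kg
condensation at 56.1 °C: -518 kJ/kg
liquid 56.1→-40.1 °C: -206.83 kJ/kg
Δh = -45.537 + -518 + -206.83 = -770.37 kJ/kg
Q = ṁ·Δh = 17.11 kg/s × -770.37 kJ/kg = -13181 kJ/s
|Q| = 13181 kW = 790860 kJ/min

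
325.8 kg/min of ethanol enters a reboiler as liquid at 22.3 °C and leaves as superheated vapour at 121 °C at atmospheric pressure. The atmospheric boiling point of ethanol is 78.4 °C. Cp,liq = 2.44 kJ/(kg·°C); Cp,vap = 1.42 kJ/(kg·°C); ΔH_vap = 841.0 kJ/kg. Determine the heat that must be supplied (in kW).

liquid 22.3→78.4 °C: 136.88 kJ/kg
vaporisation at 78.4 °C: 841 kJ/kg
vapour 78.4→121 °C: 60.492 kJ/kg
Δh = 136.88 + 841 + 60.492 = 1038.4 kJ/kg
Q = ṁ·Δh = 325.8 kg/min × 1038.4 kJ/kg = 338300 kJ/min
|Q| = 5638.4 kW

Q = 5640 kW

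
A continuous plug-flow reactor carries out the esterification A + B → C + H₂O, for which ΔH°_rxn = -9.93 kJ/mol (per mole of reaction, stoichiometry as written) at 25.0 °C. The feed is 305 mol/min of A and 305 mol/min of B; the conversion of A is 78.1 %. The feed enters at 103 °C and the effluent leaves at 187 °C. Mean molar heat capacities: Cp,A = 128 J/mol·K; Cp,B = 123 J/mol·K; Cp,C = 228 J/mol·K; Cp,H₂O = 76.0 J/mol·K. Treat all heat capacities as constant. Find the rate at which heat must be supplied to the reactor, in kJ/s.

Extent of reaction ξ = 0.781 × 305 = 238.21 mol/min
Reaction term: ξ·ΔH°_rxn = 238.21 × -9.93 = -2365.4 kJ/min
Sensible, feed 103→25 °C: -5971.3 kJ/min
Outlet flows (mol/min): A 66.795, B 66.795, C 238.21, H₂O 238.21
Sensible, products 25→187 °C: 14447 kJ/min
Q = ΔH = 6110.5 kJ/min = 101.84 kW
Heat supplied = 101.84 kJ/s

Q_in = 102 kJ/s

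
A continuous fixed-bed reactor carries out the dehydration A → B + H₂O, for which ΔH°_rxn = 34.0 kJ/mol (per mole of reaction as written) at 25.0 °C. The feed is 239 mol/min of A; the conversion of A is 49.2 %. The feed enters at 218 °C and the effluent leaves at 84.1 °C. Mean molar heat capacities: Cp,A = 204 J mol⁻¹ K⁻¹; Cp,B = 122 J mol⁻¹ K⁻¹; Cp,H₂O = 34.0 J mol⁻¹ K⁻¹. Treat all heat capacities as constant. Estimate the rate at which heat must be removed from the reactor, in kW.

Q_out = 47.7 kW

Extent of reaction ξ = 0.492 × 239 = 117.59 mol/min
Reaction term: ξ·ΔH°_rxn = 117.59 × 34.0 = 3998 kJ/min
Sensible, feed 218→25 °C: -9409.9 kJ/min
Outlet flows (mol/min): A 121.41, B 117.59, H₂O 117.59
Sensible, products 25→84.1 °C: 2547.9 kJ/min
Q = ΔH = -2864 kJ/min = -47.734 kW
Heat removed = 47.734 kW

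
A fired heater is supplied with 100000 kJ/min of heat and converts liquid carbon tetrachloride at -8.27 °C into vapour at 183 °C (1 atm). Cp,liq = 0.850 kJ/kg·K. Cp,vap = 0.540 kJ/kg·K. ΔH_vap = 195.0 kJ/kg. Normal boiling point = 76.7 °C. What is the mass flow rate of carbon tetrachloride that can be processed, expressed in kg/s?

ṁ = 5.13 kg/s

Δh = 0.850×(76.7−-8.27) + 195.0 + 0.540×(183−76.7) = 324.63 kJ/kg
Q = 100000 kJ/min = 1666.7 kJ/s = 1666.7 kJ/s
ṁ = Q/Δh = 1666.7 / 324.63 = 5.1341 kg/s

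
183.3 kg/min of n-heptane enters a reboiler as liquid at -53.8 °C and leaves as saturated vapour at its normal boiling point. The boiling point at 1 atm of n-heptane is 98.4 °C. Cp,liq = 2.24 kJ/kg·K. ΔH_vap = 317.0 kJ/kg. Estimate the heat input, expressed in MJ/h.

Q = 7240 MJ/h

liquid -53.8→98.4 °C: 340.93 kJ/kg
vaporisation at 98.4 °C: 317 kJ/kg
Δh = 340.93 + 317 = 657.93 kJ/kg
Q = ṁ·Δh = 183.3 kg/min × 657.93 kJ/kg = 120600 kJ/min
|Q| = 2010 kW = 7235.9 MJ/h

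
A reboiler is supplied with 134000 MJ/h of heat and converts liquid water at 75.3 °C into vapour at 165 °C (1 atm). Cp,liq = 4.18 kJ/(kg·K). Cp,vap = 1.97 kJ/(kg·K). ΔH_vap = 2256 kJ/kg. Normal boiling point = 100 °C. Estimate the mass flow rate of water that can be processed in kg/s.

ṁ = 15.0 kg/s

Δh = 4.18×(100−75.3) + 2256 + 1.97×(165−100) = 2487.3 kJ/kg
Q = 134000 MJ/h = 37222 kJ/s = 37222 kJ/s
ṁ = Q/Δh = 37222 / 2487.3 = 14.965 kg/s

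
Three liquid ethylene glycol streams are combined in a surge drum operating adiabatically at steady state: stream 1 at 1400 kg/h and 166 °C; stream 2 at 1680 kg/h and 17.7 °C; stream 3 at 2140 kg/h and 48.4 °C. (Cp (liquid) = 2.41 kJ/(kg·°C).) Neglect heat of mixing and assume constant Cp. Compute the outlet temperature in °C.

T_out = 70.1 °C

No heat crosses the boundary, so H_out = H_in.
Σ ṁᵢCp,ᵢTᵢ = 1400×2.41×166 + 1680×2.41×17.7 + 2140×2.41×48.4 = 881370
Σ ṁᵢCp,ᵢ = 1400×2.41 + 1680×2.41 + 2140×2.41 = 12580
T_out = 881370 / 12580 = 70.06 °C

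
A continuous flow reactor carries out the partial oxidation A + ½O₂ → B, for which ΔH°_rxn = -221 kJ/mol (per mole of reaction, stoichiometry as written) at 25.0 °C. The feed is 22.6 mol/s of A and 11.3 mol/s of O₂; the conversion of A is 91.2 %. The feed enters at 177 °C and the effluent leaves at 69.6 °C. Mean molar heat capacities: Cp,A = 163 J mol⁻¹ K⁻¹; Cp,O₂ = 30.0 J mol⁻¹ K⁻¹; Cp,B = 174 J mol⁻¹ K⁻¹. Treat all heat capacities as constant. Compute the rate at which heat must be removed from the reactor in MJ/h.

Extent of reaction ξ = 0.912 × 22.6 = 20.611 mol/s
Reaction term: ξ·ΔH°_rxn = 20.611 × -221 = -4555.1 kJ/s
Sensible, feed 177→25 °C: -611.47 kJ/s
Outlet flows (mol/s): A 1.9888, O₂ 0.9944, B 20.611
Sensible, products 25→69.6 °C: 175.74 kJ/s
Q = ΔH = -4990.8 kJ/s = -4990.8 kW
Heat removed = 17967 MJ/h

Q_out = 18000 MJ/h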